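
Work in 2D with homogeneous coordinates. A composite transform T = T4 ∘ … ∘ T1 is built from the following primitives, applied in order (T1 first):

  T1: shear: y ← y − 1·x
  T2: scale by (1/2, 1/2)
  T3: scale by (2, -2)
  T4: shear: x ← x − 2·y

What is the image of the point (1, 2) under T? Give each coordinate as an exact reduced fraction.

T(p) = (3, -1)

T1 shear: y ← y − 1·x: (1, 2) → (1, 1)
T2 scale by (1/2, 1/2): (1, 1) → (1/2, 1/2)
T3 scale by (2, -2): (1/2, 1/2) → (1, -1)
T4 shear: x ← x − 2·y: (1, -1) → (3, -1)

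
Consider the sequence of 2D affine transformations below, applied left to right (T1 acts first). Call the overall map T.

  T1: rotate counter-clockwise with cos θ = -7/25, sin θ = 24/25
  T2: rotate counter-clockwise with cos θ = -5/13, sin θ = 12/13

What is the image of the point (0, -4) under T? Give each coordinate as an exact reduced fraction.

T1 rotate counter-clockwise with cos θ = -7/25, sin θ = 24/25: (0, -4) → (96/25, 28/25)
T2 rotate counter-clockwise with cos θ = -5/13, sin θ = 12/13: (96/25, 28/25) → (-816/325, 1012/325)

T(p) = (-816/325, 1012/325)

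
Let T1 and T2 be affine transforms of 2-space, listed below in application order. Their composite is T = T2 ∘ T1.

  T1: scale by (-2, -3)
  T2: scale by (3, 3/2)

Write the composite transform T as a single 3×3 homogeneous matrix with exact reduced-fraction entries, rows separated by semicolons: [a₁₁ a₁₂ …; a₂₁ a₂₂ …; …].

T1 = [-2 0 0; 0 -3 0; 0 0 1]
T2·T1 = [-6 0 0; 0 -9/2 0; 0 0 1]

T = [-6 0 0; 0 -9/2 0; 0 0 1]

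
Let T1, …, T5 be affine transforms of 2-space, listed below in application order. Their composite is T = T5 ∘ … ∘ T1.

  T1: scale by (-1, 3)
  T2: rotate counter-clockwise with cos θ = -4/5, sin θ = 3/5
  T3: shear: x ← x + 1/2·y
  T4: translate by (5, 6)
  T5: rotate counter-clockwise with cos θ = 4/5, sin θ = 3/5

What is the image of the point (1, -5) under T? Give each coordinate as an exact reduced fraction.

T(p) = (149/25, 1311/50)

T1 scale by (-1, 3): (1, -5) → (-1, -15)
T2 rotate counter-clockwise with cos θ = -4/5, sin θ = 3/5: (-1, -15) → (49/5, 57/5)
T3 shear: x ← x + 1/2·y: (49/5, 57/5) → (31/2, 57/5)
T4 translate by (5, 6): (31/2, 57/5) → (41/2, 87/5)
T5 rotate counter-clockwise with cos θ = 4/5, sin θ = 3/5: (41/2, 87/5) → (149/25, 1311/50)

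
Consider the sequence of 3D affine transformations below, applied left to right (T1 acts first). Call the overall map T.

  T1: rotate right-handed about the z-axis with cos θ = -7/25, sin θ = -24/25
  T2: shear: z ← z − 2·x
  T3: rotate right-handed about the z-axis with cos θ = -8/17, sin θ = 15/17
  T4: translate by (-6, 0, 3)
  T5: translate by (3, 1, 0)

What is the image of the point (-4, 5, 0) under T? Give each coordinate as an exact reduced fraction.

T(p) = (-3374/425, 2157/425, -221/25)

T1 rotate right-handed about the z-axis with cos θ = -7/25, sin θ = -24/25: (-4, 5, 0) → (148/25, 61/25, 0)
T2 shear: z ← z − 2·x: (148/25, 61/25, 0) → (148/25, 61/25, -296/25)
T3 rotate right-handed about the z-axis with cos θ = -8/17, sin θ = 15/17: (148/25, 61/25, -296/25) → (-2099/425, 1732/425, -296/25)
T4 translate by (-6, 0, 3): (-2099/425, 1732/425, -296/25) → (-4649/425, 1732/425, -221/25)
T5 translate by (3, 1, 0): (-4649/425, 1732/425, -221/25) → (-3374/425, 2157/425, -221/25)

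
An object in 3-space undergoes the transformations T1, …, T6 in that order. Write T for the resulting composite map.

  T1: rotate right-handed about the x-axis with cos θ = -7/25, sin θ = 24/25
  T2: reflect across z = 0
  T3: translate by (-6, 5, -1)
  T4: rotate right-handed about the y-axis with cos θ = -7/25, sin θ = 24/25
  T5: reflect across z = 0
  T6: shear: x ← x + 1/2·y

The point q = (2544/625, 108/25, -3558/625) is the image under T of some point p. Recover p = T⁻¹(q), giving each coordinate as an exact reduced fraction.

T1 = [1 0 0 0; 0 -7/25 -24/25 0; 0 24/25 -7/25 0; 0 0 0 1]
T2·T1 = [1 0 0 0; 0 -7/25 -24/25 0; 0 -24/25 7/25 0; 0 0 0 1]
T3·…·T1 = [1 0 0 -6; 0 -7/25 -24/25 5; 0 -24/25 7/25 -1; 0 0 0 1]
T4·…·T1 = [-7/25 -576/625 168/625 18/25; 0 -7/25 -24/25 5; -24/25 168/625 -49/625 151/25; 0 0 0 1]
T5·…·T1 = [-7/25 -576/625 168/625 18/25; 0 -7/25 -24/25 5; 24/25 -168/625 49/625 -151/25; 0 0 0 1]
T6·…·T1 = [-7/25 -1327/1250 -132/625 161/50; 0 -7/25 -24/25 5; 24/25 -168/625 49/625 -151/25; 0 0 0 1]
det M = 1; M⁻¹ = [-7/25 7/50 24/25 6; -576/625 113/625 -168/625 11/25; 168/625 -684/625 49/625 127/25; 0 0 0 1]
M⁻¹ · (2544/625, 108/25, -3558/625)ᵀ = (0, -1, 1)ᵀ

p = (0, -1, 1)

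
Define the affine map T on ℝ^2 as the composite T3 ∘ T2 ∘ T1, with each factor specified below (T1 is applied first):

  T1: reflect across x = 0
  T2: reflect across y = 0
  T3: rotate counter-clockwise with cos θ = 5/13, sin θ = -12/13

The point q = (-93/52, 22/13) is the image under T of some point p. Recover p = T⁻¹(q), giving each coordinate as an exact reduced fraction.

T1 = [-1 0 0; 0 1 0; 0 0 1]
T2·T1 = [-1 0 0; 0 -1 0; 0 0 1]
T3·…·T1 = [-5/13 -12/13 0; 12/13 -5/13 0; 0 0 1]
det M = 1; M⁻¹ = [-5/13 12/13 0; -12/13 -5/13 0; 0 0 1]
M⁻¹ · (-93/52, 22/13)ᵀ = (9/4, 1)ᵀ

p = (9/4, 1)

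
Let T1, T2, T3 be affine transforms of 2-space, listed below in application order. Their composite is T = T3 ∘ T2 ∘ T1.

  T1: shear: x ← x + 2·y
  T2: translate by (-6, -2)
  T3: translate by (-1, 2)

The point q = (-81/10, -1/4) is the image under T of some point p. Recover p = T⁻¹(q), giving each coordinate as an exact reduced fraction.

p = (-3/5, -1/4)

T1 = [1 2 0; 0 1 0; 0 0 1]
T2·T1 = [1 2 -6; 0 1 -2; 0 0 1]
T3·…·T1 = [1 2 -7; 0 1 0; 0 0 1]
det M = 1; M⁻¹ = [1 -2 7; 0 1 0; 0 0 1]
M⁻¹ · (-81/10, -1/4)ᵀ = (-3/5, -1/4)ᵀ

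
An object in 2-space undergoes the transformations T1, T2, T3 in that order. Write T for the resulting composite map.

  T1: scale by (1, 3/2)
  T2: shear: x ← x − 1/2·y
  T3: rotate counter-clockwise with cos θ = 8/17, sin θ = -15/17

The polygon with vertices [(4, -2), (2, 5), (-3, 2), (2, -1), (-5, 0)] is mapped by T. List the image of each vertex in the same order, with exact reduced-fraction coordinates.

T1 scale by (1, 3/2): (4, -2) → (4, -3); (2, 5) → (2, 15/2); (-3, 2) → (-3, 3); (2, -1) → (2, -3/2); (-5, 0) → (-5, 0)
T2 shear: x ← x − 1/2·y: (4, -3) → (11/2, -3); (2, 15/2) → (-7/4, 15/2); (-3, 3) → (-9/2, 3); (2, -3/2) → (11/4, -3/2); (-5, 0) → (-5, 0)
T3 rotate counter-clockwise with cos θ = 8/17, sin θ = -15/17: (11/2, -3) → (-1/17, -213/34); (-7/4, 15/2) → (197/34, 345/68); (-9/2, 3) → (9/17, 183/34); (11/4, -3/2) → (-1/34, -213/68); (-5, 0) → (-40/17, 75/17)

image vertices: (-1/17, -213/34), (197/34, 345/68), (9/17, 183/34), (-1/34, -213/68), (-40/17, 75/17)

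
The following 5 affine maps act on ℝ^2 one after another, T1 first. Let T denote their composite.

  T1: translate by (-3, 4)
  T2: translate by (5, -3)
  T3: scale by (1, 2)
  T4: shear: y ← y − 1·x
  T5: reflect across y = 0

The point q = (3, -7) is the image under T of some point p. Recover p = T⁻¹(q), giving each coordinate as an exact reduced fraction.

T1 = [1 0 -3; 0 1 4; 0 0 1]
T2·T1 = [1 0 2; 0 1 1; 0 0 1]
T3·…·T1 = [1 0 2; 0 2 2; 0 0 1]
T4·…·T1 = [1 0 2; -1 2 0; 0 0 1]
T5·…·T1 = [1 0 2; 1 -2 0; 0 0 1]
det M = -2; M⁻¹ = [1 0 -2; 1/2 -1/2 -1; 0 0 1]
M⁻¹ · (3, -7)ᵀ = (1, 4)ᵀ

p = (1, 4)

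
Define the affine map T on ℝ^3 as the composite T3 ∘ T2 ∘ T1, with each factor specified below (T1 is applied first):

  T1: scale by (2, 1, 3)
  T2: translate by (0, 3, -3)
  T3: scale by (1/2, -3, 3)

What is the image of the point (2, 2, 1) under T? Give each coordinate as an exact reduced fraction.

T1 scale by (2, 1, 3): (2, 2, 1) → (4, 2, 3)
T2 translate by (0, 3, -3): (4, 2, 3) → (4, 5, 0)
T3 scale by (1/2, -3, 3): (4, 5, 0) → (2, -15, 0)

T(p) = (2, -15, 0)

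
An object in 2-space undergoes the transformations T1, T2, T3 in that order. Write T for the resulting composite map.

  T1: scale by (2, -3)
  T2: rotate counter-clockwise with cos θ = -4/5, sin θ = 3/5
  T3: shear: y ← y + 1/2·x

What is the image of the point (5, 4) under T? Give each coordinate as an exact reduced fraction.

T(p) = (-4/5, 76/5)

T1 scale by (2, -3): (5, 4) → (10, -12)
T2 rotate counter-clockwise with cos θ = -4/5, sin θ = 3/5: (10, -12) → (-4/5, 78/5)
T3 shear: y ← y + 1/2·x: (-4/5, 78/5) → (-4/5, 76/5)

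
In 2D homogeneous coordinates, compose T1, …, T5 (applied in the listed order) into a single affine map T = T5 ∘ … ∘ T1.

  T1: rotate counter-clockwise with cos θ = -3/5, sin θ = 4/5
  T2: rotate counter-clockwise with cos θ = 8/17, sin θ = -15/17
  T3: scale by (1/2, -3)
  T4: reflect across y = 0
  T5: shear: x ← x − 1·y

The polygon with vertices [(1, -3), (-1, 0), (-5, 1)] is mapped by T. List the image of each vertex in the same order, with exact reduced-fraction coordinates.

T1 rotate counter-clockwise with cos θ = -3/5, sin θ = 4/5: (1, -3) → (9/5, 13/5); (-1, 0) → (3/5, -4/5); (-5, 1) → (11/5, -23/5)
T2 rotate counter-clockwise with cos θ = 8/17, sin θ = -15/17: (9/5, 13/5) → (267/85, -31/85); (3/5, -4/5) → (-36/85, -77/85); (11/5, -23/5) → (-257/85, -349/85)
T3 scale by (1/2, -3): (267/85, -31/85) → (267/170, 93/85); (-36/85, -77/85) → (-18/85, 231/85); (-257/85, -349/85) → (-257/170, 1047/85)
T4 reflect across y = 0: (267/170, 93/85) → (267/170, -93/85); (-18/85, 231/85) → (-18/85, -231/85); (-257/170, 1047/85) → (-257/170, -1047/85)
T5 shear: x ← x − 1·y: (267/170, -93/85) → (453/170, -93/85); (-18/85, -231/85) → (213/85, -231/85); (-257/170, -1047/85) → (1837/170, -1047/85)

image vertices: (453/170, -93/85), (213/85, -231/85), (1837/170, -1047/85)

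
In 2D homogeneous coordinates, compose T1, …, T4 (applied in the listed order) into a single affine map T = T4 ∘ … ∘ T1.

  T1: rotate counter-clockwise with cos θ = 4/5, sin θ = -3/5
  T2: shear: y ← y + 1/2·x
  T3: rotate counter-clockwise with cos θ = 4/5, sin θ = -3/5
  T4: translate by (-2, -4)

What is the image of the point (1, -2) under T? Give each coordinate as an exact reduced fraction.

T1 rotate counter-clockwise with cos θ = 4/5, sin θ = -3/5: (1, -2) → (-2/5, -11/5)
T2 shear: y ← y + 1/2·x: (-2/5, -11/5) → (-2/5, -12/5)
T3 rotate counter-clockwise with cos θ = 4/5, sin θ = -3/5: (-2/5, -12/5) → (-44/25, -42/25)
T4 translate by (-2, -4): (-44/25, -42/25) → (-94/25, -142/25)

T(p) = (-94/25, -142/25)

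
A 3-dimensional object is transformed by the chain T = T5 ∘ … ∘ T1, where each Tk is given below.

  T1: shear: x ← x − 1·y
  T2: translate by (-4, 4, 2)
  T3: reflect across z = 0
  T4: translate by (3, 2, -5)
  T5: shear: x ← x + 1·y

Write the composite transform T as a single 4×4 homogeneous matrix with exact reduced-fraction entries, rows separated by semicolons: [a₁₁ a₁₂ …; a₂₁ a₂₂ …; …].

T = [1 0 0 5; 0 1 0 6; 0 0 -1 -7; 0 0 0 1]

T1 = [1 -1 0 0; 0 1 0 0; 0 0 1 0; 0 0 0 1]
T2·T1 = [1 -1 0 -4; 0 1 0 4; 0 0 1 2; 0 0 0 1]
T3·…·T1 = [1 -1 0 -4; 0 1 0 4; 0 0 -1 -2; 0 0 0 1]
T4·…·T1 = [1 -1 0 -1; 0 1 0 6; 0 0 -1 -7; 0 0 0 1]
T5·…·T1 = [1 0 0 5; 0 1 0 6; 0 0 -1 -7; 0 0 0 1]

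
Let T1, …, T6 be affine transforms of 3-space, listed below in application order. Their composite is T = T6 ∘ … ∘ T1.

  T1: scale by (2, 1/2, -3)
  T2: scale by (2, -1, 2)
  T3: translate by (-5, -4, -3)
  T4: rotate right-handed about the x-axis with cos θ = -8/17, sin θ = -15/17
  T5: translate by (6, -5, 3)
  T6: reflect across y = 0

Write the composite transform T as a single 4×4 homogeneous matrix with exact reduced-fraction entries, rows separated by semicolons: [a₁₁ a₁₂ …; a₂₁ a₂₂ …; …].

T = [4 0 0 1; 0 -4/17 90/17 98/17; 0 15/34 48/17 135/17; 0 0 0 1]

T1 = [2 0 0 0; 0 1/2 0 0; 0 0 -3 0; 0 0 0 1]
T2·T1 = [4 0 0 0; 0 -1/2 0 0; 0 0 -6 0; 0 0 0 1]
T3·…·T1 = [4 0 0 -5; 0 -1/2 0 -4; 0 0 -6 -3; 0 0 0 1]
T4·…·T1 = [4 0 0 -5; 0 4/17 -90/17 -13/17; 0 15/34 48/17 84/17; 0 0 0 1]
T5·…·T1 = [4 0 0 1; 0 4/17 -90/17 -98/17; 0 15/34 48/17 135/17; 0 0 0 1]
T6·…·T1 = [4 0 0 1; 0 -4/17 90/17 98/17; 0 15/34 48/17 135/17; 0 0 0 1]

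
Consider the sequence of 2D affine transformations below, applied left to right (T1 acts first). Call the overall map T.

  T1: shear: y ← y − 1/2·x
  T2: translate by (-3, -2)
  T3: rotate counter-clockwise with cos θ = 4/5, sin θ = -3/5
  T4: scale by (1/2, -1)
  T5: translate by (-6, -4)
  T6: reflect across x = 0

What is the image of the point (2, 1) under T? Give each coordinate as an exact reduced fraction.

T(p) = (7, -3)

T1 shear: y ← y − 1/2·x: (2, 1) → (2, 0)
T2 translate by (-3, -2): (2, 0) → (-1, -2)
T3 rotate counter-clockwise with cos θ = 4/5, sin θ = -3/5: (-1, -2) → (-2, -1)
T4 scale by (1/2, -1): (-2, -1) → (-1, 1)
T5 translate by (-6, -4): (-1, 1) → (-7, -3)
T6 reflect across x = 0: (-7, -3) → (7, -3)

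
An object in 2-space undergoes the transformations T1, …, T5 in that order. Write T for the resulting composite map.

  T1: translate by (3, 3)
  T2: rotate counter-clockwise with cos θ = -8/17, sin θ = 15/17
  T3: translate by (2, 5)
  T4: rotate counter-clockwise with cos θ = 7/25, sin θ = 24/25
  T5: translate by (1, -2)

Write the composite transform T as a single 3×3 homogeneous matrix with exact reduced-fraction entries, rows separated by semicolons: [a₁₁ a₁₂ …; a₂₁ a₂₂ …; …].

T1 = [1 0 3; 0 1 3; 0 0 1]
T2·T1 = [-8/17 -15/17 -69/17; 15/17 -8/17 21/17; 0 0 1]
T3·…·T1 = [-8/17 -15/17 -35/17; 15/17 -8/17 106/17; 0 0 1]
T4·…·T1 = [-416/425 87/425 -2789/425; -87/425 -416/425 -98/425; 0 0 1]
T5·…·T1 = [-416/425 87/425 -2364/425; -87/425 -416/425 -948/425; 0 0 1]

T = [-416/425 87/425 -2364/425; -87/425 -416/425 -948/425; 0 0 1]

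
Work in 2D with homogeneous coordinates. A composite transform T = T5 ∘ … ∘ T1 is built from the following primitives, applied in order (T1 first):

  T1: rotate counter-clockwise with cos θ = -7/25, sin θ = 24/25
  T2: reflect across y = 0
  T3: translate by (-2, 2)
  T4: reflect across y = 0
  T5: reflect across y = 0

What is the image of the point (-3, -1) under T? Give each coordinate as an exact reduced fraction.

T(p) = (-1/5, 23/5)

T1 rotate counter-clockwise with cos θ = -7/25, sin θ = 24/25: (-3, -1) → (9/5, -13/5)
T2 reflect across y = 0: (9/5, -13/5) → (9/5, 13/5)
T3 translate by (-2, 2): (9/5, 13/5) → (-1/5, 23/5)
T4 reflect across y = 0: (-1/5, 23/5) → (-1/5, -23/5)
T5 reflect across y = 0: (-1/5, -23/5) → (-1/5, 23/5)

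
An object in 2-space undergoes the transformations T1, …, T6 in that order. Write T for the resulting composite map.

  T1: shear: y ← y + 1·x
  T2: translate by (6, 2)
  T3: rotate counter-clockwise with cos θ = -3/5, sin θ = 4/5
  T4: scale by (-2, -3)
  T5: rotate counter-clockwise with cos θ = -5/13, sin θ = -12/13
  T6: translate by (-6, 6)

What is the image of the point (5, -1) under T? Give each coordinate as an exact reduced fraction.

T1 shear: y ← y + 1·x: (5, -1) → (5, 4)
T2 translate by (6, 2): (5, 4) → (11, 6)
T3 rotate counter-clockwise with cos θ = -3/5, sin θ = 4/5: (11, 6) → (-57/5, 26/5)
T4 scale by (-2, -3): (-57/5, 26/5) → (114/5, -78/5)
T5 rotate counter-clockwise with cos θ = -5/13, sin θ = -12/13: (114/5, -78/5) → (-1506/65, -978/65)
T6 translate by (-6, 6): (-1506/65, -978/65) → (-1896/65, -588/65)

T(p) = (-1896/65, -588/65)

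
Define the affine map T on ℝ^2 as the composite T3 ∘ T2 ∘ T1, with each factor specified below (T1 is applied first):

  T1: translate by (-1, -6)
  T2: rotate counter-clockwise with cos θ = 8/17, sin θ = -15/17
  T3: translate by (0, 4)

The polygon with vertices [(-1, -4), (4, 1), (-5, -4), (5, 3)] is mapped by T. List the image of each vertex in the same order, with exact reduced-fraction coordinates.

image vertices: (-166/17, 18/17), (-3, -1), (-198/17, 78/17), (-13/17, -16/17)

T1 translate by (-1, -6): (-1, -4) → (-2, -10); (4, 1) → (3, -5); (-5, -4) → (-6, -10); (5, 3) → (4, -3)
T2 rotate counter-clockwise with cos θ = 8/17, sin θ = -15/17: (-2, -10) → (-166/17, -50/17); (3, -5) → (-3, -5); (-6, -10) → (-198/17, 10/17); (4, -3) → (-13/17, -84/17)
T3 translate by (0, 4): (-166/17, -50/17) → (-166/17, 18/17); (-3, -5) → (-3, -1); (-198/17, 10/17) → (-198/17, 78/17); (-13/17, -84/17) → (-13/17, -16/17)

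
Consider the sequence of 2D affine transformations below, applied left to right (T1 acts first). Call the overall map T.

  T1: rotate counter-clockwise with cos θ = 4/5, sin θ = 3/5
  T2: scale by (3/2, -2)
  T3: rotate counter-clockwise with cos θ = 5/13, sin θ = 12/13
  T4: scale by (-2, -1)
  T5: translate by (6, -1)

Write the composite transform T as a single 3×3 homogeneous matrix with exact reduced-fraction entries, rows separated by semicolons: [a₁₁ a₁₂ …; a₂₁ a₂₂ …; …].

T = [-204/65 -147/65 6; -42/65 94/65 -1; 0 0 1]

T1 = [4/5 -3/5 0; 3/5 4/5 0; 0 0 1]
T2·T1 = [6/5 -9/10 0; -6/5 -8/5 0; 0 0 1]
T3·…·T1 = [102/65 147/130 0; 42/65 -94/65 0; 0 0 1]
T4·…·T1 = [-204/65 -147/65 0; -42/65 94/65 0; 0 0 1]
T5·…·T1 = [-204/65 -147/65 6; -42/65 94/65 -1; 0 0 1]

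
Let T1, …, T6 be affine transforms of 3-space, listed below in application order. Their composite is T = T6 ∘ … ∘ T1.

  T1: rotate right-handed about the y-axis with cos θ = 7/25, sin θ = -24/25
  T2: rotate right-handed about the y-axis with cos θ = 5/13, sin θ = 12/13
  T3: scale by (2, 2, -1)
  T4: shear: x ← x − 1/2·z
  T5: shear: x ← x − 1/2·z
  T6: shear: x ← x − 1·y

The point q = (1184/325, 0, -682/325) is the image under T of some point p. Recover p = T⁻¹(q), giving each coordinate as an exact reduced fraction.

p = (1, 0, 2)

T1 = [7/25 0 -24/25 0; 0 1 0 0; 24/25 0 7/25 0; 0 0 0 1]
T2·T1 = [323/325 0 -36/325 0; 0 1 0 0; 36/325 0 323/325 0; 0 0 0 1]
T3·…·T1 = [646/325 0 -72/325 0; 0 2 0 0; -36/325 0 -323/325 0; 0 0 0 1]
T4·…·T1 = [664/325 0 179/650 0; 0 2 0 0; -36/325 0 -323/325 0; 0 0 0 1]
T5·…·T1 = [682/325 0 251/325 0; 0 2 0 0; -36/325 0 -323/325 0; 0 0 0 1]
T6·…·T1 = [682/325 -2 251/325 0; 0 2 0 0; -36/325 0 -323/325 0; 0 0 0 1]
det M = -4; M⁻¹ = [323/650 323/650 251/650 0; 0 1/2 0 0; -18/325 -18/325 -341/325 0; 0 0 0 1]
M⁻¹ · (1184/325, 0, -682/325)ᵀ = (1, 0, 2)ᵀ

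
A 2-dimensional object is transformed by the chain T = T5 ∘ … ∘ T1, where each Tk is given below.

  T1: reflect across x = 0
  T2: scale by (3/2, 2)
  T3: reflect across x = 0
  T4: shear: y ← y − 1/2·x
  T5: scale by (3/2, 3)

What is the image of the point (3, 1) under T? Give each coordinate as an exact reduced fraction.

T1 reflect across x = 0: (3, 1) → (-3, 1)
T2 scale by (3/2, 2): (-3, 1) → (-9/2, 2)
T3 reflect across x = 0: (-9/2, 2) → (9/2, 2)
T4 shear: y ← y − 1/2·x: (9/2, 2) → (9/2, -1/4)
T5 scale by (3/2, 3): (9/2, -1/4) → (27/4, -3/4)

T(p) = (27/4, -3/4)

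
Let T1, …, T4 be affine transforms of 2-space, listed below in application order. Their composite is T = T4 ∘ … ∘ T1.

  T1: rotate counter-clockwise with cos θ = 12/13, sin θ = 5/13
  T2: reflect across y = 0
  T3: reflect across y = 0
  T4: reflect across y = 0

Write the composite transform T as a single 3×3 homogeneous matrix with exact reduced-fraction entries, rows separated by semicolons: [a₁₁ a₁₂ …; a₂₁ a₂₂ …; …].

T1 = [12/13 -5/13 0; 5/13 12/13 0; 0 0 1]
T2·T1 = [12/13 -5/13 0; -5/13 -12/13 0; 0 0 1]
T3·…·T1 = [12/13 -5/13 0; 5/13 12/13 0; 0 0 1]
T4·…·T1 = [12/13 -5/13 0; -5/13 -12/13 0; 0 0 1]

T = [12/13 -5/13 0; -5/13 -12/13 0; 0 0 1]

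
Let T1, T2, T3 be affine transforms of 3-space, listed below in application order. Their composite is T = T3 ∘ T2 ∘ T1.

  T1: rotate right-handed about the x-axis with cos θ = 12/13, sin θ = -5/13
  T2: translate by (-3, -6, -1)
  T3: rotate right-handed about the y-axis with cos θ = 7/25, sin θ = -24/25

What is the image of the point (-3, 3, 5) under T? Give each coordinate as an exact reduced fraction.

T1 rotate right-handed about the x-axis with cos θ = 12/13, sin θ = -5/13: (-3, 3, 5) → (-3, 61/13, 45/13)
T2 translate by (-3, -6, -1): (-3, 61/13, 45/13) → (-6, -17/13, 32/13)
T3 rotate right-handed about the y-axis with cos θ = 7/25, sin θ = -24/25: (-6, -17/13, 32/13) → (-1314/325, -17/13, -1648/325)

T(p) = (-1314/325, -17/13, -1648/325)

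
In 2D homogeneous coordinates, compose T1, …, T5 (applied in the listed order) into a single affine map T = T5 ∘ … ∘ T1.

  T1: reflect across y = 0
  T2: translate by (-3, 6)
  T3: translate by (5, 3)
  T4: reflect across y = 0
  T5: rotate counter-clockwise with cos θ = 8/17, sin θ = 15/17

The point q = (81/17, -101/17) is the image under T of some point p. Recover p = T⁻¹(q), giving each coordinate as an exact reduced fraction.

T1 = [1 0 0; 0 -1 0; 0 0 1]
T2·T1 = [1 0 -3; 0 -1 6; 0 0 1]
T3·…·T1 = [1 0 2; 0 -1 9; 0 0 1]
T4·…·T1 = [1 0 2; 0 1 -9; 0 0 1]
T5·…·T1 = [8/17 -15/17 151/17; 15/17 8/17 -42/17; 0 0 1]
det M = 1; M⁻¹ = [8/17 15/17 -2; -15/17 8/17 9; 0 0 1]
M⁻¹ · (81/17, -101/17)ᵀ = (-5, 2)ᵀ

p = (-5, 2)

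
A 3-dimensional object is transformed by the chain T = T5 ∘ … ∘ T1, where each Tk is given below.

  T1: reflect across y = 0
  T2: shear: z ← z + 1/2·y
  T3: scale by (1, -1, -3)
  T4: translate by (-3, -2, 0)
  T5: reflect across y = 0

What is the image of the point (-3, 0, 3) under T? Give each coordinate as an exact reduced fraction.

T(p) = (-6, 2, -9)

T1 reflect across y = 0: (-3, 0, 3) → (-3, 0, 3)
T2 shear: z ← z + 1/2·y: (-3, 0, 3) → (-3, 0, 3)
T3 scale by (1, -1, -3): (-3, 0, 3) → (-3, 0, -9)
T4 translate by (-3, -2, 0): (-3, 0, -9) → (-6, -2, -9)
T5 reflect across y = 0: (-6, -2, -9) → (-6, 2, -9)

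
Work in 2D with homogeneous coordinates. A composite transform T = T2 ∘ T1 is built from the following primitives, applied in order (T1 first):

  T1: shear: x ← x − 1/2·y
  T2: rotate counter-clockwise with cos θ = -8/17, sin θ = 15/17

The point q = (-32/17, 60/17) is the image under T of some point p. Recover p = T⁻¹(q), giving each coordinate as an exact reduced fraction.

p = (4, 0)

T1 = [1 -1/2 0; 0 1 0; 0 0 1]
T2·T1 = [-8/17 -11/17 0; 15/17 -31/34 0; 0 0 1]
det M = 1; M⁻¹ = [-31/34 11/17 0; -15/17 -8/17 0; 0 0 1]
M⁻¹ · (-32/17, 60/17)ᵀ = (4, 0)ᵀ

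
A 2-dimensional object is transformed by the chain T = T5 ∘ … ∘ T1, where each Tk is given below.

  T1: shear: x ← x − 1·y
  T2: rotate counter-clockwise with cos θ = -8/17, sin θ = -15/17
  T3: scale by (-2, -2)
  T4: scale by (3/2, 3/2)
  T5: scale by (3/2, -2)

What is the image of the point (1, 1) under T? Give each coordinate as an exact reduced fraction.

T1 shear: x ← x − 1·y: (1, 1) → (0, 1)
T2 rotate counter-clockwise with cos θ = -8/17, sin θ = -15/17: (0, 1) → (15/17, -8/17)
T3 scale by (-2, -2): (15/17, -8/17) → (-30/17, 16/17)
T4 scale by (3/2, 3/2): (-30/17, 16/17) → (-45/17, 24/17)
T5 scale by (3/2, -2): (-45/17, 24/17) → (-135/34, -48/17)

T(p) = (-135/34, -48/17)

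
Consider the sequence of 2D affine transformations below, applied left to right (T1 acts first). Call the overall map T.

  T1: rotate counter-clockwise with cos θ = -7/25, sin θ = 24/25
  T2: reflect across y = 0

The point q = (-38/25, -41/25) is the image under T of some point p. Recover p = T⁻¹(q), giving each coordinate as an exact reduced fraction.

T1 = [-7/25 -24/25 0; 24/25 -7/25 0; 0 0 1]
T2·T1 = [-7/25 -24/25 0; -24/25 7/25 0; 0 0 1]
det M = -1; M⁻¹ = [-7/25 -24/25 0; -24/25 7/25 0; 0 0 1]
M⁻¹ · (-38/25, -41/25)ᵀ = (2, 1)ᵀ

p = (2, 1)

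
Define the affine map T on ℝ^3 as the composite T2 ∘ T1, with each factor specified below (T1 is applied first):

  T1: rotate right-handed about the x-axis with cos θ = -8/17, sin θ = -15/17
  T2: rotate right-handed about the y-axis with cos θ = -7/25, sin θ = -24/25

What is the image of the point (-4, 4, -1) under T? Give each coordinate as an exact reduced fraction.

T(p) = (1724/425, -47/17, -1268/425)

T1 rotate right-handed about the x-axis with cos θ = -8/17, sin θ = -15/17: (-4, 4, -1) → (-4, -47/17, -52/17)
T2 rotate right-handed about the y-axis with cos θ = -7/25, sin θ = -24/25: (-4, -47/17, -52/17) → (1724/425, -47/17, -1268/425)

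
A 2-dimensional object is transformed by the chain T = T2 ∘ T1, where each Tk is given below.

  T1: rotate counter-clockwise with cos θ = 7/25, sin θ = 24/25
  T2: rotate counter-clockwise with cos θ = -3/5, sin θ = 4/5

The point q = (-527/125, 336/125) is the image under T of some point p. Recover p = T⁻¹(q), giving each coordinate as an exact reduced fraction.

T1 = [7/25 -24/25 0; 24/25 7/25 0; 0 0 1]
T2·T1 = [-117/125 44/125 0; -44/125 -117/125 0; 0 0 1]
det M = 1; M⁻¹ = [-117/125 -44/125 0; 44/125 -117/125 0; 0 0 1]
M⁻¹ · (-527/125, 336/125)ᵀ = (3, -4)ᵀ

p = (3, -4)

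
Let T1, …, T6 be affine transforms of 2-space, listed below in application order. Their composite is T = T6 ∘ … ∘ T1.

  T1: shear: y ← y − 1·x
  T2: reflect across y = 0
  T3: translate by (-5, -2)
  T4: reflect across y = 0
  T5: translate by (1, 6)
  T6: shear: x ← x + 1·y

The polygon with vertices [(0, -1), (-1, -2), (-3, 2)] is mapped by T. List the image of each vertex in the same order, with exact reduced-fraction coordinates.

image vertices: (3, 7), (2, 7), (6, 13)

T1 shear: y ← y − 1·x: (0, -1) → (0, -1); (-1, -2) → (-1, -1); (-3, 2) → (-3, 5)
T2 reflect across y = 0: (0, -1) → (0, 1); (-1, -1) → (-1, 1); (-3, 5) → (-3, -5)
T3 translate by (-5, -2): (0, 1) → (-5, -1); (-1, 1) → (-6, -1); (-3, -5) → (-8, -7)
T4 reflect across y = 0: (-5, -1) → (-5, 1); (-6, -1) → (-6, 1); (-8, -7) → (-8, 7)
T5 translate by (1, 6): (-5, 1) → (-4, 7); (-6, 1) → (-5, 7); (-8, 7) → (-7, 13)
T6 shear: x ← x + 1·y: (-4, 7) → (3, 7); (-5, 7) → (2, 7); (-7, 13) → (6, 13)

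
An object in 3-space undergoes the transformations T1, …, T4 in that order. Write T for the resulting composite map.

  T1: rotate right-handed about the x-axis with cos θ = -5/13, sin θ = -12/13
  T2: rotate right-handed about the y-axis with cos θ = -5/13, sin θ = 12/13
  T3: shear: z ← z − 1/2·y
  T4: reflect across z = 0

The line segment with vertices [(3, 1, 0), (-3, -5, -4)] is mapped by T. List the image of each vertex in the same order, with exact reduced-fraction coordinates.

image vertices: (-339/169, -5/13, 751/338), (1155/169, -23/13, -435/338)

T1 rotate right-handed about the x-axis with cos θ = -5/13, sin θ = -12/13: (3, 1, 0) → (3, -5/13, -12/13); (-3, -5, -4) → (-3, -23/13, 80/13)
T2 rotate right-handed about the y-axis with cos θ = -5/13, sin θ = 12/13: (3, -5/13, -12/13) → (-339/169, -5/13, -408/169); (-3, -23/13, 80/13) → (1155/169, -23/13, 68/169)
T3 shear: z ← z − 1/2·y: (-339/169, -5/13, -408/169) → (-339/169, -5/13, -751/338); (1155/169, -23/13, 68/169) → (1155/169, -23/13, 435/338)
T4 reflect across z = 0: (-339/169, -5/13, -751/338) → (-339/169, -5/13, 751/338); (1155/169, -23/13, 435/338) → (1155/169, -23/13, -435/338)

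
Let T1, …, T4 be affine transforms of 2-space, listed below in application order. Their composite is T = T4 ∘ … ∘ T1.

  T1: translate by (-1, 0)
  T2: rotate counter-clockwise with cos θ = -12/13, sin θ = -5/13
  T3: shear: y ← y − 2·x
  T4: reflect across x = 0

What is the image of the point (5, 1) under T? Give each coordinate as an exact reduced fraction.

T(p) = (43/13, 54/13)

T1 translate by (-1, 0): (5, 1) → (4, 1)
T2 rotate counter-clockwise with cos θ = -12/13, sin θ = -5/13: (4, 1) → (-43/13, -32/13)
T3 shear: y ← y − 2·x: (-43/13, -32/13) → (-43/13, 54/13)
T4 reflect across x = 0: (-43/13, 54/13) → (43/13, 54/13)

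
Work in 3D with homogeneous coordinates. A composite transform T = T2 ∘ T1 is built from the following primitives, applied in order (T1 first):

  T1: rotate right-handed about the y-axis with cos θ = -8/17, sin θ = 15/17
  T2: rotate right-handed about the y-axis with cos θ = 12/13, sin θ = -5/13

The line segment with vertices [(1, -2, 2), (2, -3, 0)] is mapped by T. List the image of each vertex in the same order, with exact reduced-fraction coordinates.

image vertices: (419/221, -2, -262/221), (-42/221, -3, -440/221)

T1 rotate right-handed about the y-axis with cos θ = -8/17, sin θ = 15/17: (1, -2, 2) → (22/17, -2, -31/17); (2, -3, 0) → (-16/17, -3, -30/17)
T2 rotate right-handed about the y-axis with cos θ = 12/13, sin θ = -5/13: (22/17, -2, -31/17) → (419/221, -2, -262/221); (-16/17, -3, -30/17) → (-42/221, -3, -440/221)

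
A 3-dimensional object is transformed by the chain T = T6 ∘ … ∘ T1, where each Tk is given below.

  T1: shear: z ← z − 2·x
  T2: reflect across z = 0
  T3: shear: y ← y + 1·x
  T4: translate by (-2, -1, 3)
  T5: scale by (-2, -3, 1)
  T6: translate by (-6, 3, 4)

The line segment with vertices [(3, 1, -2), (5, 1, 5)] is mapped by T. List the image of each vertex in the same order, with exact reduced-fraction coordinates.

T1 shear: z ← z − 2·x: (3, 1, -2) → (3, 1, -8); (5, 1, 5) → (5, 1, -5)
T2 reflect across z = 0: (3, 1, -8) → (3, 1, 8); (5, 1, -5) → (5, 1, 5)
T3 shear: y ← y + 1·x: (3, 1, 8) → (3, 4, 8); (5, 1, 5) → (5, 6, 5)
T4 translate by (-2, -1, 3): (3, 4, 8) → (1, 3, 11); (5, 6, 5) → (3, 5, 8)
T5 scale by (-2, -3, 1): (1, 3, 11) → (-2, -9, 11); (3, 5, 8) → (-6, -15, 8)
T6 translate by (-6, 3, 4): (-2, -9, 11) → (-8, -6, 15); (-6, -15, 8) → (-12, -12, 12)

image vertices: (-8, -6, 15), (-12, -12, 12)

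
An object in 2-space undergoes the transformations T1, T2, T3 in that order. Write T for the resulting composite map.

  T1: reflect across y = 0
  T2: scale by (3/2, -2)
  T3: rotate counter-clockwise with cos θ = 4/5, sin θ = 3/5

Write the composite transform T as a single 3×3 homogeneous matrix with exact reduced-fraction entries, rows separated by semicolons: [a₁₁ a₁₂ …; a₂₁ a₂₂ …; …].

T1 = [1 0 0; 0 -1 0; 0 0 1]
T2·T1 = [3/2 0 0; 0 2 0; 0 0 1]
T3·…·T1 = [6/5 -6/5 0; 9/10 8/5 0; 0 0 1]

T = [6/5 -6/5 0; 9/10 8/5 0; 0 0 1]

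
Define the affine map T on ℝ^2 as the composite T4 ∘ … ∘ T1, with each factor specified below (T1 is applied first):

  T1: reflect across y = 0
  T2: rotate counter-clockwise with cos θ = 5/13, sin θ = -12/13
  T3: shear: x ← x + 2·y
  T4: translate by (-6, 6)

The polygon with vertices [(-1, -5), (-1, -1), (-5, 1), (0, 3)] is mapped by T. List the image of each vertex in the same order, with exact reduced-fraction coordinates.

T1 reflect across y = 0: (-1, -5) → (-1, 5); (-1, -1) → (-1, 1); (-5, 1) → (-5, -1); (0, 3) → (0, -3)
T2 rotate counter-clockwise with cos θ = 5/13, sin θ = -12/13: (-1, 5) → (55/13, 37/13); (-1, 1) → (7/13, 17/13); (-5, -1) → (-37/13, 55/13); (0, -3) → (-36/13, -15/13)
T3 shear: x ← x + 2·y: (55/13, 37/13) → (129/13, 37/13); (7/13, 17/13) → (41/13, 17/13); (-37/13, 55/13) → (73/13, 55/13); (-36/13, -15/13) → (-66/13, -15/13)
T4 translate by (-6, 6): (129/13, 37/13) → (51/13, 115/13); (41/13, 17/13) → (-37/13, 95/13); (73/13, 55/13) → (-5/13, 133/13); (-66/13, -15/13) → (-144/13, 63/13)

image vertices: (51/13, 115/13), (-37/13, 95/13), (-5/13, 133/13), (-144/13, 63/13)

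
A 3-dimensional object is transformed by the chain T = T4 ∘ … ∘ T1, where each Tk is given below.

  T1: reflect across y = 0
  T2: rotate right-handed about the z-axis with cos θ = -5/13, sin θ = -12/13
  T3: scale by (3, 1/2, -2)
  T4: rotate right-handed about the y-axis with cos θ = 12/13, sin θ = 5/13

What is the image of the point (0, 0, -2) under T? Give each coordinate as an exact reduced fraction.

T1 reflect across y = 0: (0, 0, -2) → (0, 0, -2)
T2 rotate right-handed about the z-axis with cos θ = -5/13, sin θ = -12/13: (0, 0, -2) → (0, 0, -2)
T3 scale by (3, 1/2, -2): (0, 0, -2) → (0, 0, 4)
T4 rotate right-handed about the y-axis with cos θ = 12/13, sin θ = 5/13: (0, 0, 4) → (20/13, 0, 48/13)

T(p) = (20/13, 0, 48/13)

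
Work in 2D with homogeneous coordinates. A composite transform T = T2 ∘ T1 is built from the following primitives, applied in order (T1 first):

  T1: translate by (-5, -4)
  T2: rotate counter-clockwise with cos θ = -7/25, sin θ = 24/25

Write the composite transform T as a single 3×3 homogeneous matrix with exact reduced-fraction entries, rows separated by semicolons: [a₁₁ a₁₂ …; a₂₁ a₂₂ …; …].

T1 = [1 0 -5; 0 1 -4; 0 0 1]
T2·T1 = [-7/25 -24/25 131/25; 24/25 -7/25 -92/25; 0 0 1]

T = [-7/25 -24/25 131/25; 24/25 -7/25 -92/25; 0 0 1]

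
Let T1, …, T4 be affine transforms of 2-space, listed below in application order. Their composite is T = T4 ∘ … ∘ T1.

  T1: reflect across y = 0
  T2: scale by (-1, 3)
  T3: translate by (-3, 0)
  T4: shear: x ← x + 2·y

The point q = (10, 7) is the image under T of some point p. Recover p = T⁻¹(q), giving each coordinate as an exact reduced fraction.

T1 = [1 0 0; 0 -1 0; 0 0 1]
T2·T1 = [-1 0 0; 0 -3 0; 0 0 1]
T3·…·T1 = [-1 0 -3; 0 -3 0; 0 0 1]
T4·…·T1 = [-1 -6 -3; 0 -3 0; 0 0 1]
det M = 3; M⁻¹ = [-1 2 -3; 0 -1/3 0; 0 0 1]
M⁻¹ · (10, 7)ᵀ = (1, -7/3)ᵀ

p = (1, -7/3)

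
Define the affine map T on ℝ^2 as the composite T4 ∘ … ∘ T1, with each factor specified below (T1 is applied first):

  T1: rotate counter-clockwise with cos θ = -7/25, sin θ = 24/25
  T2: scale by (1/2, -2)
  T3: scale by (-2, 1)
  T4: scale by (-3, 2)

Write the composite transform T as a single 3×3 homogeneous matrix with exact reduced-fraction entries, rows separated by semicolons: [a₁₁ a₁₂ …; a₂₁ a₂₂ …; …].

T1 = [-7/25 -24/25 0; 24/25 -7/25 0; 0 0 1]
T2·T1 = [-7/50 -12/25 0; -48/25 14/25 0; 0 0 1]
T3·…·T1 = [7/25 24/25 0; -48/25 14/25 0; 0 0 1]
T4·…·T1 = [-21/25 -72/25 0; -96/25 28/25 0; 0 0 1]

T = [-21/25 -72/25 0; -96/25 28/25 0; 0 0 1]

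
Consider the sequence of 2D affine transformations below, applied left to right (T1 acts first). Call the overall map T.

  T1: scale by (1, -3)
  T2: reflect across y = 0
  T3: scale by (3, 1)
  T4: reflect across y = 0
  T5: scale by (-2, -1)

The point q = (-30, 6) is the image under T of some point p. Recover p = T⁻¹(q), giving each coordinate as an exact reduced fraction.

p = (5, 2)

T1 = [1 0 0; 0 -3 0; 0 0 1]
T2·T1 = [1 0 0; 0 3 0; 0 0 1]
T3·…·T1 = [3 0 0; 0 3 0; 0 0 1]
T4·…·T1 = [3 0 0; 0 -3 0; 0 0 1]
T5·…·T1 = [-6 0 0; 0 3 0; 0 0 1]
det M = -18; M⁻¹ = [-1/6 0 0; 0 1/3 0; 0 0 1]
M⁻¹ · (-30, 6)ᵀ = (5, 2)ᵀ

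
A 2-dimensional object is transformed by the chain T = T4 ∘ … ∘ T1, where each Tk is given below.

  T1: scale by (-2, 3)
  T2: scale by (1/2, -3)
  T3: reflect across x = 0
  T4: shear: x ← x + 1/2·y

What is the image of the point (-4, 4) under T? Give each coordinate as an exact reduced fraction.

T(p) = (-22, -36)

T1 scale by (-2, 3): (-4, 4) → (8, 12)
T2 scale by (1/2, -3): (8, 12) → (4, -36)
T3 reflect across x = 0: (4, -36) → (-4, -36)
T4 shear: x ← x + 1/2·y: (-4, -36) → (-22, -36)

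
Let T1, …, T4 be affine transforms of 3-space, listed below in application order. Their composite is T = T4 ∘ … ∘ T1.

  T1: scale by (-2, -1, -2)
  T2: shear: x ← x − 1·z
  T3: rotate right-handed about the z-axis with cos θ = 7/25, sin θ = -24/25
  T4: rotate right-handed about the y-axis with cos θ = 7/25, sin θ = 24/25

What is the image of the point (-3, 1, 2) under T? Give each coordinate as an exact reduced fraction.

T1 scale by (-2, -1, -2): (-3, 1, 2) → (6, -1, -4)
T2 shear: x ← x − 1·z: (6, -1, -4) → (10, -1, -4)
T3 rotate right-handed about the z-axis with cos θ = 7/25, sin θ = -24/25: (10, -1, -4) → (46/25, -247/25, -4)
T4 rotate right-handed about the y-axis with cos θ = 7/25, sin θ = 24/25: (46/25, -247/25, -4) → (-2078/625, -247/25, -1804/625)

T(p) = (-2078/625, -247/25, -1804/625)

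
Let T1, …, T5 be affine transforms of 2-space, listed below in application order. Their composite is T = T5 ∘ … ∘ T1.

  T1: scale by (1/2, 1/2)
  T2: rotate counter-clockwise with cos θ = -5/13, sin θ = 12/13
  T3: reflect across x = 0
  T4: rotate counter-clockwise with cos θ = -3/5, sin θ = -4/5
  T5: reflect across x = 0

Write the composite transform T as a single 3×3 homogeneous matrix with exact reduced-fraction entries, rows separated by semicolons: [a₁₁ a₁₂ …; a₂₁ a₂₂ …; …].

T1 = [1/2 0 0; 0 1/2 0; 0 0 1]
T2·T1 = [-5/26 -6/13 0; 6/13 -5/26 0; 0 0 1]
T3·…·T1 = [5/26 6/13 0; 6/13 -5/26 0; 0 0 1]
T4·…·T1 = [33/130 -28/65 0; -28/65 -33/130 0; 0 0 1]
T5·…·T1 = [-33/130 28/65 0; -28/65 -33/130 0; 0 0 1]

T = [-33/130 28/65 0; -28/65 -33/130 0; 0 0 1]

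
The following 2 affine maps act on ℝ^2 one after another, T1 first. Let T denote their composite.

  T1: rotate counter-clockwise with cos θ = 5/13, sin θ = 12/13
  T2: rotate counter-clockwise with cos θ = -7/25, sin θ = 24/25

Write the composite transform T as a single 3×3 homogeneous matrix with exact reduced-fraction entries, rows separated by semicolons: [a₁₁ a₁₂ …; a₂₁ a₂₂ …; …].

T1 = [5/13 -12/13 0; 12/13 5/13 0; 0 0 1]
T2·T1 = [-323/325 -36/325 0; 36/325 -323/325 0; 0 0 1]

T = [-323/325 -36/325 0; 36/325 -323/325 0; 0 0 1]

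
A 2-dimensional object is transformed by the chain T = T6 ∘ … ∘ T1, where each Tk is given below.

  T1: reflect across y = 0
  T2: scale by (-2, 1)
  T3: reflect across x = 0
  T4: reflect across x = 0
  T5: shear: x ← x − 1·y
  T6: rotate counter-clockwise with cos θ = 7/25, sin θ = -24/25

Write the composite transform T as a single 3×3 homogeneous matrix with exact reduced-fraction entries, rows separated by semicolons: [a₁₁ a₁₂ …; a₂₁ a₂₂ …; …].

T = [-14/25 -17/25 0; 48/25 -31/25 0; 0 0 1]

T1 = [1 0 0; 0 -1 0; 0 0 1]
T2·T1 = [-2 0 0; 0 -1 0; 0 0 1]
T3·…·T1 = [2 0 0; 0 -1 0; 0 0 1]
T4·…·T1 = [-2 0 0; 0 -1 0; 0 0 1]
T5·…·T1 = [-2 1 0; 0 -1 0; 0 0 1]
T6·…·T1 = [-14/25 -17/25 0; 48/25 -31/25 0; 0 0 1]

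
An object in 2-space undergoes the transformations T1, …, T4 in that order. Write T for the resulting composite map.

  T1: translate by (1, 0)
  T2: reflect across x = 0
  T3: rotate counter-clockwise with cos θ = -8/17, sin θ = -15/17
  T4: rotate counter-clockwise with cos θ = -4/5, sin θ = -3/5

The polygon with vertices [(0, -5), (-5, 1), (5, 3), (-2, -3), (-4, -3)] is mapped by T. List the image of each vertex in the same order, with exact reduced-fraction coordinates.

image vertices: (433/85, -19/85), (-8/5, 19/5), (-174/85, -543/85), (239/85, 123/85), (213/85, 291/85)

T1 translate by (1, 0): (0, -5) → (1, -5); (-5, 1) → (-4, 1); (5, 3) → (6, 3); (-2, -3) → (-1, -3); (-4, -3) → (-3, -3)
T2 reflect across x = 0: (1, -5) → (-1, -5); (-4, 1) → (4, 1); (6, 3) → (-6, 3); (-1, -3) → (1, -3); (-3, -3) → (3, -3)
T3 rotate counter-clockwise with cos θ = -8/17, sin θ = -15/17: (-1, -5) → (-67/17, 55/17); (4, 1) → (-1, -4); (-6, 3) → (93/17, 66/17); (1, -3) → (-53/17, 9/17); (3, -3) → (-69/17, -21/17)
T4 rotate counter-clockwise with cos θ = -4/5, sin θ = -3/5: (-67/17, 55/17) → (433/85, -19/85); (-1, -4) → (-8/5, 19/5); (93/17, 66/17) → (-174/85, -543/85); (-53/17, 9/17) → (239/85, 123/85); (-69/17, -21/17) → (213/85, 291/85)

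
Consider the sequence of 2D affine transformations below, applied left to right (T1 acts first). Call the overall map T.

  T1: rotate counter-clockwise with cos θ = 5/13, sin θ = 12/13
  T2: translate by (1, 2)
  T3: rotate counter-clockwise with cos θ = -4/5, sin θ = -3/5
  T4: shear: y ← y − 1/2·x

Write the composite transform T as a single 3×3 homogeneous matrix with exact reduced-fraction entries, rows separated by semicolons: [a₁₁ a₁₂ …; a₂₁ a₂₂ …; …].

T1 = [5/13 -12/13 0; 12/13 5/13 0; 0 0 1]
T2·T1 = [5/13 -12/13 1; 12/13 5/13 2; 0 0 1]
T3·…·T1 = [16/65 63/65 2/5; -63/65 16/65 -11/5; 0 0 1]
T4·…·T1 = [16/65 63/65 2/5; -71/65 -31/130 -12/5; 0 0 1]

T = [16/65 63/65 2/5; -71/65 -31/130 -12/5; 0 0 1]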